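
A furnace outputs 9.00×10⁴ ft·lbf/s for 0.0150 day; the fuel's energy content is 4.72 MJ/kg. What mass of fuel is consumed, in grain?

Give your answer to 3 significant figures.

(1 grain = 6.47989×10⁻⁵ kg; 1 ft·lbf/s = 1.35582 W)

9.00×10⁴ ft·lbf/s → 122024 W
0.0150 day → 1296 s
E = P × t = 122024 × 1296 = 1.58143×10⁸ J
4.72 MJ/kg → 4.72×10⁶ J/kg
m = E / e_s = 1.58143×10⁸ / 4.72×10⁶ = 33.5049 kg
In grain: 33.5049 / 6.47989×10⁻⁵ = 517060 grain

5.17×10⁵ grain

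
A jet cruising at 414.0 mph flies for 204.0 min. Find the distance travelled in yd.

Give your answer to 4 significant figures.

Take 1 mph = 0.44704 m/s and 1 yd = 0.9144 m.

2.477×10⁶ yd

414.0 mph × 0.44704 → 185.075 m/s
204.0 min × 60 → 12240 s
d = v × t = 185.075 m/s × 12240 s = 2.26532×10⁶ m
2.26532×10⁶ m ÷ (0.9144 m/yd) = 2.47738×10⁶ yd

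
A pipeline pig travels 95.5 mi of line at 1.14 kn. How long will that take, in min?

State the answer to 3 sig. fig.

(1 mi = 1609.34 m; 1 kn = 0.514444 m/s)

95.5 mi × 1609.34 = 153692 m
1.14 kn × 0.514444 = 0.586466 m/s
t = d / v = 153692 m / 0.586466 m/s = 262065 s
262065 s ÷ (60 s/min) = 4367.75 min

4370 min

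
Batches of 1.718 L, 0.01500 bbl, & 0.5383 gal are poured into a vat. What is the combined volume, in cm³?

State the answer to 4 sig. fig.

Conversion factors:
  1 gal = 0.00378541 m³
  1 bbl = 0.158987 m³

1.718 L × 0.001 = 0.001718 m³
0.01500 bbl × 0.158987 = 0.0023848 m³
0.5383 gal × 0.00378541 = 0.00203769 m³
Sum: 0.001718 + 0.0023848 + 0.00203769 = 0.00614049 m³
In cm³: 0.00614049 / 10⁻⁶ = 6140.49 cm³

6140 cm³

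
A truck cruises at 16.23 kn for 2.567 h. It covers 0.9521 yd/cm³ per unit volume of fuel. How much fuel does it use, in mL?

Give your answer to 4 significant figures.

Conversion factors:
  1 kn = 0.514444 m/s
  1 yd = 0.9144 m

16.23 kn → 8.34943 m/s
2.567 h → 9241.2 s
d = v × t = 8.34943 × 9241.2 = 77158.8 m
0.9521 yd/cm³ → 870600 m/m³
V = d / (distance per unit fuel) = 77158.8 / 870600 = 0.0886272 m³
In mL: 0.0886272 / 10⁻⁶ = 88627.2 mL

8.863×10⁴ mL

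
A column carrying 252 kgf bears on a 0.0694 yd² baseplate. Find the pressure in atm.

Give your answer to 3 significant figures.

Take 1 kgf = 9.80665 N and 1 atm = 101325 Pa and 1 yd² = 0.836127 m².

252 kgf × 9.80665 → 2471.28 N
0.0694 yd² × 0.836127 → 0.0580272 m²
P = F / A = 2471.28 N / 0.0580272 m² = 42588.3 Pa
42588.3 Pa ÷ (101325 Pa/atm) = 0.420314 atm

0.420 atm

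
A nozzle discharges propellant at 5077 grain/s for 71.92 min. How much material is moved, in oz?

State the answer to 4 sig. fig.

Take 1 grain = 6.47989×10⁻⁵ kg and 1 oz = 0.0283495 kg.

5077 grain/s → 0.328984 kg/s
71.92 min → 4315.2 s
m = ṁ × t = 0.328984 × 4315.2 = 1419.63 kg
In oz: 1419.63 / 0.0283495 = 50076 oz

5.008×10⁴ oz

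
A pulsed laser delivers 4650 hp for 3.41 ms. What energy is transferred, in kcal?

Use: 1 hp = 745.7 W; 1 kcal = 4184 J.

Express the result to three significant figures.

2.83 kcal

4650 hp × 745.7 = 3.4675×10⁶ W
3.41 ms × 0.001 = 0.00341 s
E = P × t = 3.4675×10⁶ W × 0.00341 s = 11824.2 J
11824.2 J ÷ (4184 J/kcal) = 2.82605 kcal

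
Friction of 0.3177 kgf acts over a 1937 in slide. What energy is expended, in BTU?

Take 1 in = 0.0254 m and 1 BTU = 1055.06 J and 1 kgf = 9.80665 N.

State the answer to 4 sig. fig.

0.3177 kgf × 9.80665 = 3.11557 N
1937 in × 0.0254 = 49.1998 m
W = F × d = 3.11557 N × 49.1998 m = 153.285 J
153.285 J ÷ (1055.06 J/BTU) = 0.145286 BTU

0.1453 BTU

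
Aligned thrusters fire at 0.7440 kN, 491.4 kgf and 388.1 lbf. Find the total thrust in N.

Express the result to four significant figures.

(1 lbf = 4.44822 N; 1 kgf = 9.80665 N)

0.7440 kN × 1000 = 744 N
491.4 kgf × 9.80665 = 4818.99 N
388.1 lbf × 4.44822 = 1726.35 N
Sum: 744 + 4818.99 + 1726.35 = 7289.34 N

7289 N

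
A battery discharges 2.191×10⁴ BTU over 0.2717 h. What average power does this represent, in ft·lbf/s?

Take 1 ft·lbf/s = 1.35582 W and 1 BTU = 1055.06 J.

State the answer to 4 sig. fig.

2.191×10⁴ BTU × 1055.06 = 2.31164×10⁷ J
0.2717 h × 3600 = 978.12 s
P = E / t = 2.31164×10⁷ J / 978.12 s = 23633.5 W
23633.5 W ÷ (1.35582 W/ft·lbf/s) = 17431.1 ft·lbf/s

1.743×10⁴ ft·lbf/s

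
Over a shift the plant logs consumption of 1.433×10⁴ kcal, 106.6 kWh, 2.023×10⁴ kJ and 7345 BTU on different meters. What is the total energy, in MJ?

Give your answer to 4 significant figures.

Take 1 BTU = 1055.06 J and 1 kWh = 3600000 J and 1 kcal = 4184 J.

1.433×10⁴ kcal × 4184 → 5.99567×10⁷ J
106.6 kWh × 3600000 → 3.8376×10⁸ J
2.023×10⁴ kJ × 1000 → 2.023×10⁷ J
7345 BTU × 1055.06 → 7.74942×10⁶ J
Total: 5.99567×10⁷ + 3.8376×10⁸ + 2.023×10⁷ + 7.74942×10⁶ = 4.71696×10⁸ J
In MJ: 4.71696×10⁸ / 1000000 = 471.696 MJ

471.7 MJ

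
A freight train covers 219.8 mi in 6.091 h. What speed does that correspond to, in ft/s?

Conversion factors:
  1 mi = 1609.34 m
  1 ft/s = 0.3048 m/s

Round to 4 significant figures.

52.93 ft/s

219.8 mi × 1609.34 = 353733 m
6.091 h × 3600 = 21927.6 s
v = d / t = 353733 m / 21927.6 s = 16.1319 m/s
16.1319 m/s ÷ (0.3048 m/s/ft/s) = 52.9262 ft/s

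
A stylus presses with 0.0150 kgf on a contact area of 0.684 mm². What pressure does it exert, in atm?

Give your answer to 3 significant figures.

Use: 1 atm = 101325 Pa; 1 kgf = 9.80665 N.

2.12 atm

0.0150 kgf × 9.80665 → 0.1471 N
0.684 mm² × 10⁻⁶ → 6.84×10⁻⁷ m²
P = F / A = 0.1471 N / 6.84×10⁻⁷ m² = 215058 Pa
215058 Pa ÷ (101325 Pa/atm) = 2.12246 atm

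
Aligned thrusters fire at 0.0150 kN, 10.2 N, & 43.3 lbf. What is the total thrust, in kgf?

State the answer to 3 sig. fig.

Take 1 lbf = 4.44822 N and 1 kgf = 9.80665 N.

22.2 kgf

0.0150 kN × 1000 = 15 N
10.2 N (already N)
43.3 lbf × 4.44822 = 192.608 N
Total: 15 + 10.2 + 192.608 = 217.808 N
In kgf: 217.808 / 9.80665 = 22.2102 kgf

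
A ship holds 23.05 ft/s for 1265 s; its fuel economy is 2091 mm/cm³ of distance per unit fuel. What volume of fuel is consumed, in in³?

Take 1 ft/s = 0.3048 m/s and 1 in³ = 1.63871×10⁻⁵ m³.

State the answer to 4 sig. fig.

259.4 in³

23.05 ft/s → 7.02564 m/s
d = v × t = 7.02564 × 1265 = 8887.43 m
2091 mm/cm³ → 2.091×10⁶ m/m³
V = d / (distance per unit fuel) = 8887.43 / 2.091×10⁶ = 0.00425033 m³
In in³: 0.00425033 / 1.63871×10⁻⁵ = 259.37 in³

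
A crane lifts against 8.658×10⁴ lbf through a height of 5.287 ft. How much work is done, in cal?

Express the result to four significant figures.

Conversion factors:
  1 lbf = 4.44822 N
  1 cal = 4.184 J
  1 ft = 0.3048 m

1.483×10⁵ cal

8.658×10⁴ lbf × 4.44822 → 385127 N
5.287 ft × 0.3048 → 1.61148 m
W = F × d = 385127 N × 1.61148 m = 620624 J
620624 J ÷ (4.184 J/cal) = 148333 cal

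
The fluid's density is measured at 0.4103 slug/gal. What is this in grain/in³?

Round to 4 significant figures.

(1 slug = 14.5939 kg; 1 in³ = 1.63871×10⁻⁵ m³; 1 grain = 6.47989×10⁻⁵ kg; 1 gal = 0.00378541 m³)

0.4103 slug/gal × 14.5939 kg/slug ÷ 0.00378541 m³/gal = 1581.83 kg/m³
1581.83 kg/m³ ÷ 6.47989×10⁻⁵ kg/grain × 1.63871×10⁻⁵ m³/in³ = 400.032 grain/in³

400.0 grain/in³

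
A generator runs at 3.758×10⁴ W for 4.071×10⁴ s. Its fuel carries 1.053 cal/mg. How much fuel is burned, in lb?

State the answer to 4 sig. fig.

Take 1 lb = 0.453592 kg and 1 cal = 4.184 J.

E = P × t = 37580 × 40710 = 1.52988×10⁹ J
1.053 cal/mg → 4.40575×10⁶ J/kg
m = E / e_s = 1.52988×10⁹ / 4.40575×10⁶ = 347.246 kg
In lb: 347.246 / 0.453592 = 765.547 lb

765.5 lb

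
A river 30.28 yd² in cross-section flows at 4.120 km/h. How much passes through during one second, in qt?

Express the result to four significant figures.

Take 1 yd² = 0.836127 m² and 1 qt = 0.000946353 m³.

3.062×10⁴ qt

4.120 km/h × (1/3.6) = 1.14444 m/s
30.28 yd² × 0.836127 = 25.3179 m²
V = v × A × t = 1.14444 m/s × 25.3179 m² × 1 s = 28.9748 m³
28.9748 m³ ÷ (0.000946353 m³/qt) = 30617.3 qt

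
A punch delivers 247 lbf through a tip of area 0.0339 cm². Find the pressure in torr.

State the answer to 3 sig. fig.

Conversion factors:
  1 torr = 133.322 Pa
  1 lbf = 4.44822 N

2.43×10⁶ torr

247 lbf × 4.44822 → 1098.71 N
0.0339 cm² × 0.0001 → 3.39×10⁻⁶ m²
P = F / A = 1098.71 N / 3.39×10⁻⁶ m² = 3.24103×10⁸ Pa
3.24103×10⁸ Pa ÷ (133.322 Pa/torr) = 2.43098×10⁶ torr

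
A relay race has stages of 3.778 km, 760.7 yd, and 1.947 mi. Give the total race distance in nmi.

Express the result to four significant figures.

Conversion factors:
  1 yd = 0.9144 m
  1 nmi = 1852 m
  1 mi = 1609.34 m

4.107 nmi

3.778 km × 1000 = 3778 m
760.7 yd × 0.9144 = 695.584 m
1.947 mi × 1609.34 = 3133.38 m
Total: 3778 + 695.584 + 3133.38 = 7606.96 m
In nmi: 7606.96 / 1852 = 4.10743 nmi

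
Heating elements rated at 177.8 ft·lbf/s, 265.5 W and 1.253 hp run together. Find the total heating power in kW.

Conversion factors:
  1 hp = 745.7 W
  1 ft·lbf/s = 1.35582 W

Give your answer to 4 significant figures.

1.441 kW

177.8 ft·lbf/s × 1.35582 = 241.065 W
265.5 W (already W)
1.253 hp × 745.7 = 934.362 W
Combined: 241.065 + 265.5 + 934.362 = 1440.93 W
In kW: 1440.93 / 1000 = 1.44093 kW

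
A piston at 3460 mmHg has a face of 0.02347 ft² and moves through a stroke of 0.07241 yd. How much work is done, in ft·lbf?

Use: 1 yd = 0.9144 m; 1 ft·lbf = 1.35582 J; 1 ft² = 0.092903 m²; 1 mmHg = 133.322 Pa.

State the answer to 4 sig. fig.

3460 mmHg → 461294 Pa
0.02347 ft² → 0.00218043 m²
F = P × A = 461294 × 0.00218043 = 1005.82 N
0.07241 yd → 0.0662117 m
W = F × d = 1005.82 × 0.0662117 = 66.5971 J
In ft·lbf: 66.5971 / 1.35582 = 49.1194 ft·lbf

49.12 ft·lbf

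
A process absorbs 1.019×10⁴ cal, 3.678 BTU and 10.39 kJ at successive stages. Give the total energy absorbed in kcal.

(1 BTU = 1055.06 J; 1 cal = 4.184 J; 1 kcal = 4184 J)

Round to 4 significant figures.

1.019×10⁴ cal × 4.184 = 42635 J
3.678 BTU × 1055.06 = 3880.51 J
10.39 kJ × 1000 = 10390 J
Total: 42635 + 3880.51 + 10390 = 56905.5 J
In kcal: 56905.5 / 4184 = 13.6007 kcal

13.60 kcal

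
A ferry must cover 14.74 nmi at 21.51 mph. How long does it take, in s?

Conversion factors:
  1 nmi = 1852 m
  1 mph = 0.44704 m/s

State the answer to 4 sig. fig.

2839 s

14.74 nmi × 1852 = 27298.5 m
21.51 mph × 0.44704 = 9.61583 m/s
t = d / v = 27298.5 m / 9.61583 m/s = 2838.91 s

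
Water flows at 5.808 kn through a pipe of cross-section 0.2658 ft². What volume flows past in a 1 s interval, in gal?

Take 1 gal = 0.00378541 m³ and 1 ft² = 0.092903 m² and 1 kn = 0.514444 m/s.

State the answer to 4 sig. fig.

5.808 kn × 0.514444 → 2.98789 m/s
0.2658 ft² × 0.092903 → 0.0246936 m²
V = v × A × t = 2.98789 m/s × 0.0246936 m² × 1 s = 0.0737818 m³
0.0737818 m³ ÷ (0.00378541 m³/gal) = 19.4911 gal

19.49 gal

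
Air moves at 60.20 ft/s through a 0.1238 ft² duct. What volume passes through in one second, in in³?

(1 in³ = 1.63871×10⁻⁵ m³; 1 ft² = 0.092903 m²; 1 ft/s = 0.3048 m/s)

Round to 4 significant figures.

60.20 ft/s × 0.3048 = 18.349 m/s
0.1238 ft² × 0.092903 = 0.0115014 m²
V = v × A × t = 18.349 m/s × 0.0115014 m² × 1 s = 0.211039 m³
0.211039 m³ ÷ (1.63871×10⁻⁵ m³/in³) = 12878.4 in³

1.288×10⁴ in³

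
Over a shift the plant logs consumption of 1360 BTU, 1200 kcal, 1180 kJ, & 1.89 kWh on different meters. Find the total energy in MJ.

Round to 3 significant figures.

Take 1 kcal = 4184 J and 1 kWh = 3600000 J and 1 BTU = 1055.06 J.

1360 BTU × 1055.06 → 1.43488×10⁶ J
1200 kcal × 4184 → 5.0208×10⁶ J
1180 kJ × 1000 → 1.18×10⁶ J
1.89 kWh × 3600000 → 6.804×10⁶ J
Sum: 1.43488×10⁶ + 5.0208×10⁶ + 1.18×10⁶ + 6.804×10⁶ = 1.44397×10⁷ J
In MJ: 1.44397×10⁷ / 1000000 = 14.4397 MJ

14.4 MJ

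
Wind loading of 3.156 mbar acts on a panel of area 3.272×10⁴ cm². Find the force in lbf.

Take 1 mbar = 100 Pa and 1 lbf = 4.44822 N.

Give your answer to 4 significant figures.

3.156 mbar × 100 → 315.6 Pa
3.272×10⁴ cm² × 0.0001 → 3.272 m²
F = P × A = 315.6 Pa × 3.272 m² = 1032.64 N
1032.64 N ÷ (4.44822 N/lbf) = 232.147 lbf

232.1 lbf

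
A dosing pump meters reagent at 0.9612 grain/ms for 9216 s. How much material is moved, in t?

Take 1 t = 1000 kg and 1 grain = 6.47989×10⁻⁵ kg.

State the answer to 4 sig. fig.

0.5740 t

0.9612 grain/ms → 0.0622847 kg/s
m = ṁ × t = 0.0622847 × 9216 = 574.016 kg
In t: 574.016 / 1000 = 0.574016 t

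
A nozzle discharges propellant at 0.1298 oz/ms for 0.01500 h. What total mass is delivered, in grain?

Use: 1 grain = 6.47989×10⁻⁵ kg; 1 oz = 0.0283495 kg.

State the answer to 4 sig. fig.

0.1298 oz/ms → 3.67977 kg/s
0.01500 h → 54 s
m = ṁ × t = 3.67977 × 54 = 198.708 kg
In grain: 198.708 / 6.47989×10⁻⁵ = 3.06653×10⁶ grain

3.067×10⁶ grain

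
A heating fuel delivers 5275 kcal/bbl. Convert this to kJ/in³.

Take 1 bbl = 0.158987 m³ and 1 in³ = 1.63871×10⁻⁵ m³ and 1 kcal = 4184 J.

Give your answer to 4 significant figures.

2.275 kJ/in³

5275 kcal/bbl × 4184 J/kcal ÷ 0.158987 m³/bbl = 1.3882×10⁸ J/m³
1.3882×10⁸ J/m³ ÷ 1000 J/kJ × 1.63871×10⁻⁵ m³/in³ = 2.27486 kJ/in³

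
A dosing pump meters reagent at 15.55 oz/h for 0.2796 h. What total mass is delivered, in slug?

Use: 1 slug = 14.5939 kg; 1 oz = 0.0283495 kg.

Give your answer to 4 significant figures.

0.008446 slug

15.55 oz/h → 1.22454×10⁻⁴ kg/s
0.2796 h → 1006.56 s
m = ṁ × t = 1.22454×10⁻⁴ × 1006.56 = 0.123257 kg
In slug: 0.123257 / 14.5939 = 0.00844579 slug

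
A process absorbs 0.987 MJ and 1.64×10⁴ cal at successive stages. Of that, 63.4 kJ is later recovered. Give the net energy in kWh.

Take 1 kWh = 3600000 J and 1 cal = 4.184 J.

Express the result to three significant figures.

0.987 MJ × 1000000 = 987000 J
1.64×10⁴ cal × 4.184 = 68617.6 J
63.4 kJ × 1000 = 63400 J
Result: 987000 + 68617.6 − 63400 = 992218 J
In kWh: 992218 / 3600000 = 0.275616 kWh

0.276 kWh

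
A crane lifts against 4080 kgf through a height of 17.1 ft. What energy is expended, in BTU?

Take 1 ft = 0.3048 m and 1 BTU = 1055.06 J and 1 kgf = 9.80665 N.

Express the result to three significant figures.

4080 kgf × 9.80665 = 40011.1 N
17.1 ft × 0.3048 = 5.21208 m
W = F × d = 40011.1 N × 5.21208 m = 208541 J
208541 J ÷ (1055.06 J/BTU) = 197.658 BTU

198 BTU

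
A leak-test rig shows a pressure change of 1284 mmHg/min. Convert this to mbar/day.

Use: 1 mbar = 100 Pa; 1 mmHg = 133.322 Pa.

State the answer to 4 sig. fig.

2.465×10⁶ mbar/day

1284 mmHg/min × 133.322 Pa/mmHg ÷ 60 s/min = 2853.09 Pa/s
2853.09 Pa/s ÷ 100 Pa/mbar × 86400 s/day = 2.46507×10⁶ mbar/day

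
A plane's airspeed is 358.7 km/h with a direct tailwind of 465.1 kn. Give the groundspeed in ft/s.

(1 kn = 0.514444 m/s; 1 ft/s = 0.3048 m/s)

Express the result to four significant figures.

1112 ft/s

358.7 km/h × (1/3.6) = 99.6389 m/s
465.1 kn × 0.514444 = 239.268 m/s
Sum: 99.6389 + 239.268 = 338.907 m/s
In ft/s: 338.907 / 0.3048 = 1111.9 ft/s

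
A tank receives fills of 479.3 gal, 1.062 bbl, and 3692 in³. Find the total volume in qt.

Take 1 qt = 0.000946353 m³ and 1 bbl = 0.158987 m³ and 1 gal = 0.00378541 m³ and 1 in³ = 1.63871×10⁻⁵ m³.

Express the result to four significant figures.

479.3 gal × 0.00378541 = 1.81435 m³
1.062 bbl × 0.158987 = 0.168844 m³
3692 in³ × 1.63871×10⁻⁵ = 0.0605012 m³
Combined: 1.81435 + 0.168844 + 0.0605012 = 2.0437 m³
In qt: 2.0437 / 0.000946353 = 2159.55 qt

2160 qt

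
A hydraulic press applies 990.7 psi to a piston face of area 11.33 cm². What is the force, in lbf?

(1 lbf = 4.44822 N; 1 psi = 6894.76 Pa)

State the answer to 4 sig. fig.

1740 lbf

990.7 psi × 6894.76 = 6.83064×10⁶ Pa
11.33 cm² × 0.0001 = 0.001133 m²
F = P × A = 6.83064×10⁶ Pa × 0.001133 m² = 7739.12 N
7739.12 N ÷ (4.44822 N/lbf) = 1739.82 lbf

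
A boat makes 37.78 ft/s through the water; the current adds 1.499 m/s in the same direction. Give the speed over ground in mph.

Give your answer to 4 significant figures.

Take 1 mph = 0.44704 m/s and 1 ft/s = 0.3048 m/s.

29.11 mph

37.78 ft/s × 0.3048 → 11.5153 m/s
1.499 m/s (already m/s)
Sum: 11.5153 + 1.499 = 13.0143 m/s
In mph: 13.0143 / 0.44704 = 29.1122 mph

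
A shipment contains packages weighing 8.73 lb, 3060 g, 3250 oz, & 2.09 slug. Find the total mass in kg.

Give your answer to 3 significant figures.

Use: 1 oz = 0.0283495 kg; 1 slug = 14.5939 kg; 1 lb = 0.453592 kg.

8.73 lb × 0.453592 = 3.95986 kg
3060 g × 0.001 = 3.06 kg
3250 oz × 0.0283495 = 92.1359 kg
2.09 slug × 14.5939 = 30.5013 kg
Combined: 3.95986 + 3.06 + 92.1359 + 30.5013 = 129.657 kg

130 kg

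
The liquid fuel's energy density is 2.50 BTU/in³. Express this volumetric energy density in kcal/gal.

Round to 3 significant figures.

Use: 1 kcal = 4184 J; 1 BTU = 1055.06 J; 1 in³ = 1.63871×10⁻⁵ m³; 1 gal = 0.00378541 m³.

146 kcal/gal

2.50 BTU/in³ × 1055.06 J/BTU ÷ 1.63871×10⁻⁵ m³/in³ = 1.60959×10⁸ J/m³
1.60959×10⁸ J/m³ ÷ 4184 J/kcal × 0.00378541 m³/gal = 145.625 kcal/gal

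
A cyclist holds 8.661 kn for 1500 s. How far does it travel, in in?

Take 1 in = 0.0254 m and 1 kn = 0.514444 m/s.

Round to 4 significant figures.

2.631×10⁵ in

8.661 kn × 0.514444 = 4.4556 m/s
d = v × t = 4.4556 m/s × 1500 s = 6683.4 m
6683.4 m ÷ (0.0254 m/in) = 263126 in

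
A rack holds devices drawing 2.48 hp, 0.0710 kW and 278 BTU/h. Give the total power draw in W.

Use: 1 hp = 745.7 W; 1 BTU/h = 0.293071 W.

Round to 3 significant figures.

2000 W

2.48 hp × 745.7 → 1849.34 W
0.0710 kW × 1000 → 71 W
278 BTU/h × 0.293071 → 81.4737 W
Combined: 1849.34 + 71 + 81.4737 = 2001.81 W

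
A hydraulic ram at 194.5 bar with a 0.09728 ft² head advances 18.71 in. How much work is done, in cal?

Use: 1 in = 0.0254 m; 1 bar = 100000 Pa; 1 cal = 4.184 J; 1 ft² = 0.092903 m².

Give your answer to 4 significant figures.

1.997×10⁴ cal

194.5 bar → 1.945×10⁷ Pa
0.09728 ft² → 0.0090376 m²
F = P × A = 1.945×10⁷ × 0.0090376 = 175781 N
18.71 in → 0.475234 m
W = F × d = 175781 × 0.475234 = 83537.1 J
In cal: 83537.1 / 4.184 = 19965.8 cal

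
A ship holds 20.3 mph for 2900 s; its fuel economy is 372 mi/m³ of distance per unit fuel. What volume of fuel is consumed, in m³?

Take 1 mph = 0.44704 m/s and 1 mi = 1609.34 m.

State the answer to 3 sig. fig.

0.0440 m³

20.3 mph → 9.07491 m/s
d = v × t = 9.07491 × 2900 = 26317.2 m
372 mi/m³ → 598674 m/m³
V = d / (distance per unit fuel) = 26317.2 / 598674 = 0.0439591 m³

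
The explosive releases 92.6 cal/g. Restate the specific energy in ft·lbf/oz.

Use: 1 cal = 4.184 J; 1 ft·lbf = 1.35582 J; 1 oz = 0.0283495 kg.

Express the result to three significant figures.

8100 ft·lbf/oz

92.6 cal/g × 4.184 J/cal ÷ 0.001 kg/g = 387438 J/kg
387438 J/kg ÷ 1.35582 J/ft·lbf × 0.0283495 kg/oz = 8101.13 ft·lbf/oz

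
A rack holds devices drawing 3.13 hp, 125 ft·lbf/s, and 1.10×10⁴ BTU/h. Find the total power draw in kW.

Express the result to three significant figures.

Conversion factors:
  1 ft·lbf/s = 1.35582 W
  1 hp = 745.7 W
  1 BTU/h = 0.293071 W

5.73 kW

3.13 hp × 745.7 = 2334.04 W
125 ft·lbf/s × 1.35582 = 169.478 W
1.10×10⁴ BTU/h × 0.293071 = 3223.78 W
Combined: 2334.04 + 169.478 + 3223.78 = 5727.3 W
In kW: 5727.3 / 1000 = 5.7273 kW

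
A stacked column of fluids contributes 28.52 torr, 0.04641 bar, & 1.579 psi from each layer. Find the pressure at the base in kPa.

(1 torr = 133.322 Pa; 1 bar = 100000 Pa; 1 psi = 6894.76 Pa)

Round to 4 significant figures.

19.33 kPa

28.52 torr × 133.322 = 3802.34 Pa
0.04641 bar × 100000 = 4641 Pa
1.579 psi × 6894.76 = 10886.8 Pa
Combined: 3802.34 + 4641 + 10886.8 = 19330.1 Pa
In kPa: 19330.1 / 1000 = 19.3301 kPa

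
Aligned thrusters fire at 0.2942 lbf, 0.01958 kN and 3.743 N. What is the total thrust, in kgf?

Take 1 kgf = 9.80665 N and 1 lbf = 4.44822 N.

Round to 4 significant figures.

2.512 kgf

0.2942 lbf × 4.44822 → 1.30867 N
0.01958 kN × 1000 → 19.58 N
3.743 N (already N)
Combined: 1.30867 + 19.58 + 3.743 = 24.6317 N
In kgf: 24.6317 / 9.80665 = 2.51173 kgf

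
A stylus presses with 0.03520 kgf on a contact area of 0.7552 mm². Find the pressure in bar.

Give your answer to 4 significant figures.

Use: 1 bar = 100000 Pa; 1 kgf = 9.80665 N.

4.571 bar

0.03520 kgf × 9.80665 → 0.345194 N
0.7552 mm² × 10⁻⁶ → 7.552×10⁻⁷ m²
P = F / A = 0.345194 N / 7.552×10⁻⁷ m² = 457090 Pa
457090 Pa ÷ (100000 Pa/bar) = 4.5709 bar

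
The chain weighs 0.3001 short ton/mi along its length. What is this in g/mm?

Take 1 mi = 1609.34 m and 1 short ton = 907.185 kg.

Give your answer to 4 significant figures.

0.3001 short ton/mi × 907.185 kg/short ton ÷ 1609.34 m/mi = 0.169166 kg/m
0.169166 kg/m ÷ 0.001 kg/g × 0.001 m/mm = 0.169166 g/mm

0.1692 g/mm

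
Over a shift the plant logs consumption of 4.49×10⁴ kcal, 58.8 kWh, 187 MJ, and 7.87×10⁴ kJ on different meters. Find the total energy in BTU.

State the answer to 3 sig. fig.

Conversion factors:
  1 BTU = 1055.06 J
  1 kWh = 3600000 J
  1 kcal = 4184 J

4.49×10⁴ kcal × 4184 → 1.87862×10⁸ J
58.8 kWh × 3600000 → 2.1168×10⁸ J
187 MJ × 1000000 → 1.87×10⁸ J
7.87×10⁴ kJ × 1000 → 7.87×10⁷ J
Sum: 1.87862×10⁸ + 2.1168×10⁸ + 1.87×10⁸ + 7.87×10⁷ = 6.65242×10⁸ J
In BTU: 6.65242×10⁸ / 1055.06 = 630525 BTU

6.31×10⁵ BTU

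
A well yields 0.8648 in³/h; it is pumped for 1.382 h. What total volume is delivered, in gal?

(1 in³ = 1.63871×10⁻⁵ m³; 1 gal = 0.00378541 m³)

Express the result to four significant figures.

0.005174 gal

0.8648 in³/h → 3.93655×10⁻⁹ m³/s
1.382 h → 4975.2 s
V = Q × t = 3.93655×10⁻⁹ × 4975.2 = 1.95851×10⁻⁵ m³
In gal: 1.95851×10⁻⁵ / 0.00378541 = 0.00517384 gal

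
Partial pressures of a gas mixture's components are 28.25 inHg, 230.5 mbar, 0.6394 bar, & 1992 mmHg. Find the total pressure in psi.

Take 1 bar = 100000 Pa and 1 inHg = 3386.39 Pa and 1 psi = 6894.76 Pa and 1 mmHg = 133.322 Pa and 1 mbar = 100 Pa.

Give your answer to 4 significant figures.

65.01 psi

28.25 inHg × 3386.39 = 95665.5 Pa
230.5 mbar × 100 = 23050 Pa
0.6394 bar × 100000 = 63940 Pa
1992 mmHg × 133.322 = 265577 Pa
Total: 95665.5 + 23050 + 63940 + 265577 = 448232 Pa
In psi: 448232 / 6894.76 = 65.0105 psi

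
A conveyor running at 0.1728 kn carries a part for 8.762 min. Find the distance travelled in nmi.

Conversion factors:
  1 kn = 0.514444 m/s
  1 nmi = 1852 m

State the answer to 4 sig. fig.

0.1728 kn × 0.514444 → 0.0888959 m/s
8.762 min × 60 → 525.72 s
d = v × t = 0.0888959 m/s × 525.72 s = 46.7344 m
46.7344 m ÷ (1852 m/nmi) = 0.0252346 nmi

0.02523 nmi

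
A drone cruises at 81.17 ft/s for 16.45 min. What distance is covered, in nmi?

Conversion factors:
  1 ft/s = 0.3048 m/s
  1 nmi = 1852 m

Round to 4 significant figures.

81.17 ft/s × 0.3048 → 24.7406 m/s
16.45 min × 60 → 987 s
d = v × t = 24.7406 m/s × 987 s = 24419 m
24419 m ÷ (1852 m/nmi) = 13.1852 nmi

13.19 nmi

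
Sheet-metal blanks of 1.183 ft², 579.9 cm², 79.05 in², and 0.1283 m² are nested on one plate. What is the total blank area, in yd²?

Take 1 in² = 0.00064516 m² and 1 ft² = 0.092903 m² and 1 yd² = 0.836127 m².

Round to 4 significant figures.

1.183 ft² × 0.092903 → 0.109904 m²
579.9 cm² × 0.0001 → 0.05799 m²
79.05 in² × 0.00064516 → 0.0509999 m²
0.1283 m² (already m²)
Sum: 0.109904 + 0.05799 + 0.0509999 + 0.1283 = 0.347194 m²
In yd²: 0.347194 / 0.836127 = 0.415241 yd²

0.4152 yd²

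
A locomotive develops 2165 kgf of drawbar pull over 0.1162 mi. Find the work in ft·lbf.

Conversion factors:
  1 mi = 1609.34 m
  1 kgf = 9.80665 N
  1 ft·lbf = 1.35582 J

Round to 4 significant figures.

2.928×10⁶ ft·lbf

2165 kgf × 9.80665 → 21231.4 N
0.1162 mi × 1609.34 → 187.005 m
W = F × d = 21231.4 N × 187.005 m = 3.97038×10⁶ J
3.97038×10⁶ J ÷ (1.35582 J/ft·lbf) = 2.9284×10⁶ ft·lbf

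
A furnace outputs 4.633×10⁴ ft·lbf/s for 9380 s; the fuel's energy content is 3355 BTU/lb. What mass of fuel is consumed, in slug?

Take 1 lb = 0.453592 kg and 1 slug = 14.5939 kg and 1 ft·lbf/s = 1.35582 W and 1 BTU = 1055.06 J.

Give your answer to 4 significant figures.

4.633×10⁴ ft·lbf/s → 62815.1 W
E = P × t = 62815.1 × 9380 = 5.89206×10⁸ J
3355 BTU/lb → 7.80377×10⁶ J/kg
m = E / e_s = 5.89206×10⁸ / 7.80377×10⁶ = 75.5027 kg
In slug: 75.5027 / 14.5939 = 5.17358 slug

5.174 slug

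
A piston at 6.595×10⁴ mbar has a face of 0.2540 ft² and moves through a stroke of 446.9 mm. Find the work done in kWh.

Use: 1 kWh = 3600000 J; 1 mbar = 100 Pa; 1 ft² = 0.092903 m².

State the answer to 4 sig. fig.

0.01932 kWh

6.595×10⁴ mbar → 6.595×10⁶ Pa
0.2540 ft² → 0.0235974 m²
F = P × A = 6.595×10⁶ × 0.0235974 = 155625 N
446.9 mm → 0.4469 m
W = F × d = 155625 × 0.4469 = 69548.8 J
In kWh: 69548.8 / 3600000 = 0.0193191 kWh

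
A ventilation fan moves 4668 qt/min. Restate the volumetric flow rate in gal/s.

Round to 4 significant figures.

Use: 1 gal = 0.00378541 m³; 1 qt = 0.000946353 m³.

19.45 gal/s

4668 qt/min × 0.000946353 m³/qt ÷ 60 s/min = 0.0736263 m³/s
0.0736263 m³/s ÷ 0.00378541 m³/gal = 19.45 gal/s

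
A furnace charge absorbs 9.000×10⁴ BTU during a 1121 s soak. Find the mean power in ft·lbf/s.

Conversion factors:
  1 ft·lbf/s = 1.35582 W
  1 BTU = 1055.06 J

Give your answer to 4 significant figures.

9.000×10⁴ BTU × 1055.06 → 9.49554×10⁷ J
P = E / t = 9.49554×10⁷ J / 1121 s = 84706 W
84706 W ÷ (1.35582 W/ft·lbf/s) = 62475.8 ft·lbf/s

6.248×10⁴ ft·lbf/s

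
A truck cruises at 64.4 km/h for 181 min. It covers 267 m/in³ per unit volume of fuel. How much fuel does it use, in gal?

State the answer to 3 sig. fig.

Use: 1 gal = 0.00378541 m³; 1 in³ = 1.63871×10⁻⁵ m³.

64.4 km/h → 17.8889 m/s
181 min → 10860 s
d = v × t = 17.8889 × 10860 = 194273 m
267 m/in³ → 1.62933×10⁷ m/m³
V = d / (distance per unit fuel) = 194273 / 1.62933×10⁷ = 0.0119235 m³
In gal: 0.0119235 / 0.00378541 = 3.14986 gal

3.15 gal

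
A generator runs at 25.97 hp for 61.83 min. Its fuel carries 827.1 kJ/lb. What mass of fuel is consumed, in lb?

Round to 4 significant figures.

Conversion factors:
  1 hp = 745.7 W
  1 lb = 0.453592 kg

86.86 lb

25.97 hp → 19365.8 W
61.83 min → 3709.8 s
E = P × t = 19365.8 × 3709.8 = 7.18432×10⁷ J
827.1 kJ/lb → 1.82344×10⁶ J/kg
m = E / e_s = 7.18432×10⁷ / 1.82344×10⁶ = 39.3998 kg
In lb: 39.3998 / 0.453592 = 86.8618 lb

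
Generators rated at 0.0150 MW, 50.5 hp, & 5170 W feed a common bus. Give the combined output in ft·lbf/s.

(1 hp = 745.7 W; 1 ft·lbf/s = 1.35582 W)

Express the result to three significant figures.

0.0150 MW × 1000000 = 15000 W
50.5 hp × 745.7 = 37657.9 W
5170 W (already W)
Total: 15000 + 37657.9 + 5170 = 57827.9 W
In ft·lbf/s: 57827.9 / 1.35582 = 42651.6 ft·lbf/s

4.27×10⁴ ft·lbf/s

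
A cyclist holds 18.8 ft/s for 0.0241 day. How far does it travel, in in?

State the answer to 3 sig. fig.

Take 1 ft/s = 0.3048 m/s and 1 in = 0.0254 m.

18.8 ft/s × 0.3048 → 5.73024 m/s
0.0241 day × 86400 → 2082.24 s
d = v × t = 5.73024 m/s × 2082.24 s = 11931.7 m
11931.7 m ÷ (0.0254 m/in) = 469752 in

4.70×10⁵ in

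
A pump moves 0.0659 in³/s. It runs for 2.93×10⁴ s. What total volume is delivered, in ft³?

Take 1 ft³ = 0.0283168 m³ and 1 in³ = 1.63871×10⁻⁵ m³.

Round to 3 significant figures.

0.0659 in³/s → 1.07991×10⁻⁶ m³/s
V = Q × t = 1.07991×10⁻⁶ × 29300 = 0.0316414 m³
In ft³: 0.0316414 / 0.0283168 = 1.11741 ft³

1.12 ft³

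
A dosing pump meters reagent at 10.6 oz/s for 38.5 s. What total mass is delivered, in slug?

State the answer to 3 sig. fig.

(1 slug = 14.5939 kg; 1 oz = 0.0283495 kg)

0.793 slug

10.6 oz/s → 0.300505 kg/s
m = ṁ × t = 0.300505 × 38.5 = 11.5694 kg
In slug: 11.5694 / 14.5939 = 0.792756 slug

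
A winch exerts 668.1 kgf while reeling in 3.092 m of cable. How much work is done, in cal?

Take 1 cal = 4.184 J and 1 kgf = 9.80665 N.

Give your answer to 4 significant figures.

668.1 kgf × 9.80665 → 6551.82 N
W = F × d = 6551.82 N × 3.092 m = 20258.2 J
20258.2 J ÷ (4.184 J/cal) = 4841.83 cal

4842 cal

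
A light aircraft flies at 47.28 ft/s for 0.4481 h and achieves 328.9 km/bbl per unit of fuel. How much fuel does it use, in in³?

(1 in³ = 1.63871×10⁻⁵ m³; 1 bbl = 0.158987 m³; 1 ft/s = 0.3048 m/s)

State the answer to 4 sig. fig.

685.7 in³

47.28 ft/s → 14.4109 m/s
0.4481 h → 1613.16 s
d = v × t = 14.4109 × 1613.16 = 23247.1 m
328.9 km/bbl → 2.06872×10⁶ m/m³
V = d / (distance per unit fuel) = 23247.1 / 2.06872×10⁶ = 0.0112374 m³
In in³: 0.0112374 / 1.63871×10⁻⁵ = 685.747 in³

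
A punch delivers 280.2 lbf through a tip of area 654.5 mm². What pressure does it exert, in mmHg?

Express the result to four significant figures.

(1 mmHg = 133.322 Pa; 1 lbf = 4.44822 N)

280.2 lbf × 4.44822 → 1246.39 N
654.5 mm² × 10⁻⁶ → 6.545×10⁻⁴ m²
P = F / A = 1246.39 N / 6.545×10⁻⁴ m² = 1.90434×10⁶ Pa
1.90434×10⁶ Pa ÷ (133.322 Pa/mmHg) = 14283.8 mmHg

1.428×10⁴ mmHg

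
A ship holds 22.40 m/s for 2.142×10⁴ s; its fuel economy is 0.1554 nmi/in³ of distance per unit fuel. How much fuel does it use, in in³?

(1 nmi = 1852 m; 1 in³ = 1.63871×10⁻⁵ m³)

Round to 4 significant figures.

d = v × t = 22.4 × 21420 = 479808 m
0.1554 nmi/in³ → 1.75626×10⁷ m/m³
V = d / (distance per unit fuel) = 479808 / 1.75626×10⁷ = 0.0273199 m³
In in³: 0.0273199 / 1.63871×10⁻⁵ = 1667.16 in³

1667 in³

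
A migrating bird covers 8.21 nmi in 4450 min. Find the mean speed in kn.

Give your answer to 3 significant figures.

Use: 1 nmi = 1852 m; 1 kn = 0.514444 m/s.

8.21 nmi × 1852 → 15204.9 m
4450 min × 60 → 267000 s
v = d / t = 15204.9 m / 267000 s = 0.0569472 m/s
0.0569472 m/s ÷ (0.514444 m/s/kn) = 0.110697 kn

0.111 kn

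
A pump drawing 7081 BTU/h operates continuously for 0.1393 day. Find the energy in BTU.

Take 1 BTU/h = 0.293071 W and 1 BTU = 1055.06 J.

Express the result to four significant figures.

2.367×10⁴ BTU

7081 BTU/h × 0.293071 = 2075.24 W
0.1393 day × 86400 = 12035.5 s
E = P × t = 2075.24 W × 12035.5 s = 2.49766×10⁷ J
2.49766×10⁷ J ÷ (1055.06 J/BTU) = 23673.2 BTU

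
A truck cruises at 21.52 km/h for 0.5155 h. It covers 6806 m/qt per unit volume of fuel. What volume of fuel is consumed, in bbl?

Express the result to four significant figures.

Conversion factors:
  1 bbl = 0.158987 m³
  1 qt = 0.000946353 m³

0.009702 bbl

21.52 km/h → 5.97778 m/s
0.5155 h → 1855.8 s
d = v × t = 5.97778 × 1855.8 = 11093.6 m
6806 m/qt → 7.19182×10⁶ m/m³
V = d / (distance per unit fuel) = 11093.6 / 7.19182×10⁶ = 0.00154253 m³
In bbl: 0.00154253 / 0.158987 = 0.00970224 bbl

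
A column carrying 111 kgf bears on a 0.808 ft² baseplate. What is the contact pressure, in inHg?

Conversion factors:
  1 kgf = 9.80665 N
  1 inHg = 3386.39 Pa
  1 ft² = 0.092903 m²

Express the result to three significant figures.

111 kgf × 9.80665 = 1088.54 N
0.808 ft² × 0.092903 = 0.0750656 m²
P = F / A = 1088.54 N / 0.0750656 m² = 14501.2 Pa
14501.2 Pa ÷ (3386.39 Pa/inHg) = 4.2822 inHg

4.28 inHg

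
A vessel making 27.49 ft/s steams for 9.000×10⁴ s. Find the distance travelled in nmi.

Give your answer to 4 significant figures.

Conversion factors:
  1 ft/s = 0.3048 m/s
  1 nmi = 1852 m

27.49 ft/s × 0.3048 → 8.37895 m/s
d = v × t = 8.37895 m/s × 90000 s = 754106 m
754106 m ÷ (1852 m/nmi) = 407.185 nmi

407.2 nmi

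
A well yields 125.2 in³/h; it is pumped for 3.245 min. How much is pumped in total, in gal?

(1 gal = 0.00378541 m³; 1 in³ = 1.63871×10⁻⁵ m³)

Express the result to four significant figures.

125.2 in³/h → 5.69907×10⁻⁷ m³/s
3.245 min → 194.7 s
V = Q × t = 5.69907×10⁻⁷ × 194.7 = 1.10961×10⁻⁴ m³
In gal: 1.10961×10⁻⁴ / 0.00378541 = 0.0293128 gal

0.02931 gal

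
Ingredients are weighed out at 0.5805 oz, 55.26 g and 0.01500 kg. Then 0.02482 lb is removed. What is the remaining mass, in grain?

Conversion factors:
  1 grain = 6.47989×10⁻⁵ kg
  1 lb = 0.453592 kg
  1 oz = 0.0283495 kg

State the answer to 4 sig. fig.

1165 grain

0.5805 oz × 0.0283495 = 0.0164569 kg
55.26 g × 0.001 = 0.05526 kg
0.01500 kg (already kg)
0.02482 lb × 0.453592 = 0.0112582 kg
Net: 0.0164569 + 0.05526 + 0.015 − 0.0112582 = 0.0754587 kg
In grain: 0.0754587 / 6.47989×10⁻⁵ = 1164.51 grain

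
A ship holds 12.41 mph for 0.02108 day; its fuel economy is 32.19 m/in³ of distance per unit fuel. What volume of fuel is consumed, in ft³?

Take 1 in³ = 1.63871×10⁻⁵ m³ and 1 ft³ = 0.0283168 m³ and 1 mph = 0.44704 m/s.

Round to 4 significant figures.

12.41 mph → 5.54777 m/s
0.02108 day → 1821.31 s
d = v × t = 5.54777 × 1821.31 = 10104.2 m
32.19 m/in³ → 1.96435×10⁶ m/m³
V = d / (distance per unit fuel) = 10104.2 / 1.96435×10⁶ = 0.00514379 m³
In ft³: 0.00514379 / 0.0283168 = 0.181652 ft³

0.1817 ft³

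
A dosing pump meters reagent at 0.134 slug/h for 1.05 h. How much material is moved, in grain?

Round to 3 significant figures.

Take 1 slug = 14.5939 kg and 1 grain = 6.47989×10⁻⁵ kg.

3.17×10⁴ grain

0.134 slug/h → 5.43217×10⁻⁴ kg/s
1.05 h → 3780 s
m = ṁ × t = 5.43217×10⁻⁴ × 3780 = 2.05336 kg
In grain: 2.05336 / 6.47989×10⁻⁵ = 31688.2 grain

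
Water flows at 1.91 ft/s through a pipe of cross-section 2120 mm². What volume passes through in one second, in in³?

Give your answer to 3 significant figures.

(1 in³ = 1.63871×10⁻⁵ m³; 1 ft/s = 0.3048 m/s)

1.91 ft/s × 0.3048 → 0.582168 m/s
2120 mm² × 10⁻⁶ → 0.00212 m²
V = v × A × t = 0.582168 m/s × 0.00212 m² × 1 s = 0.0012342 m³
0.0012342 m³ ÷ (1.63871×10⁻⁵ m³/in³) = 75.3153 in³

75.3 in³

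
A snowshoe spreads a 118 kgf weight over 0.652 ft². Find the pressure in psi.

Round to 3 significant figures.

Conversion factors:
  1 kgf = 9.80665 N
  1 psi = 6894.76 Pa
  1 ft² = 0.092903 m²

2.77 psi

118 kgf × 9.80665 → 1157.18 N
0.652 ft² × 0.092903 → 0.0605728 m²
P = F / A = 1157.18 N / 0.0605728 m² = 19104 Pa
19104 Pa ÷ (6894.76 Pa/psi) = 2.7708 psi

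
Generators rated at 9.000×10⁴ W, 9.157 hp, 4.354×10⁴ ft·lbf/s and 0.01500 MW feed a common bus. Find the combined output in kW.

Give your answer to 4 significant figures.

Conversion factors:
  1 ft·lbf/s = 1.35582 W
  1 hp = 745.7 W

170.9 kW

9.000×10⁴ W (already W)
9.157 hp × 745.7 = 6828.37 W
4.354×10⁴ ft·lbf/s × 1.35582 = 59032.4 W
0.01500 MW × 1000000 = 15000 W
Total: 90000 + 6828.37 + 59032.4 + 15000 = 170861 W
In kW: 170861 / 1000 = 170.861 kW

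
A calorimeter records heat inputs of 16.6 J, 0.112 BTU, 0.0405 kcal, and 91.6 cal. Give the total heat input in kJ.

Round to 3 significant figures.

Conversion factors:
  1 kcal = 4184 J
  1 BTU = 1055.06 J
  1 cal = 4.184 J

0.687 kJ

16.6 J (already J)
0.112 BTU × 1055.06 = 118.167 J
0.0405 kcal × 4184 = 169.452 J
91.6 cal × 4.184 = 383.254 J
Total: 16.6 + 118.167 + 169.452 + 383.254 = 687.473 J
In kJ: 687.473 / 1000 = 0.687473 kJ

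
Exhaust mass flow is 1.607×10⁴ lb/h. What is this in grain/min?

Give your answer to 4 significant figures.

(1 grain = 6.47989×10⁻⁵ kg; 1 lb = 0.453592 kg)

1.875×10⁶ grain/min

1.607×10⁴ lb/h × 0.453592 kg/lb ÷ 3600 s/h = 2.02478 kg/s
2.02478 kg/s ÷ 6.47989×10⁻⁵ kg/grain × 60 s/min = 1.87483×10⁶ grain/min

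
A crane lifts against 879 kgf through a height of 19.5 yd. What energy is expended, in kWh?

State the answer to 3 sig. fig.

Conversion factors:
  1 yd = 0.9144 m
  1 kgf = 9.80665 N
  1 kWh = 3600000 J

0.0427 kWh

879 kgf × 9.80665 = 8620.05 N
19.5 yd × 0.9144 = 17.8308 m
W = F × d = 8620.05 N × 17.8308 m = 153702 J
153702 J ÷ (3600000 J/kWh) = 0.042695 kWh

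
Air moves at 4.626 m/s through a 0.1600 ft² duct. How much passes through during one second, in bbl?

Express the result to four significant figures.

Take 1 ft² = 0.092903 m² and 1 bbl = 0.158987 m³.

0.1600 ft² × 0.092903 → 0.0148645 m²
V = v × A × t = 4.626 m/s × 0.0148645 m² × 1 s = 0.0687632 m³
0.0687632 m³ ÷ (0.158987 m³/bbl) = 0.432508 bbl

0.4325 bbl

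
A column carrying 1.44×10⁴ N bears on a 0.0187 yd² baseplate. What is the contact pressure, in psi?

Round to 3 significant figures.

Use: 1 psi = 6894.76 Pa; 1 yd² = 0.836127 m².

134 psi

0.0187 yd² × 0.836127 → 0.0156356 m²
P = F / A = 14400 N / 0.0156356 m² = 920975 Pa
920975 Pa ÷ (6894.76 Pa/psi) = 133.576 psi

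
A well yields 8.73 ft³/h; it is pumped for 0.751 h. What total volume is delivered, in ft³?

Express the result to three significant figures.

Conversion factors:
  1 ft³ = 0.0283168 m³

8.73 ft³/h → 6.86682×10⁻⁵ m³/s
0.751 h → 2703.6 s
V = Q × t = 6.86682×10⁻⁵ × 2703.6 = 0.185651 m³
In ft³: 0.185651 / 0.0283168 = 6.55621 ft³

6.56 ft³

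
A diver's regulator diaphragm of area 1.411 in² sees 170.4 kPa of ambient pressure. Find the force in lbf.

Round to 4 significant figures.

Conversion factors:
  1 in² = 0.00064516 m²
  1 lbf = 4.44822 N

34.87 lbf

170.4 kPa × 1000 → 170400 Pa
1.411 in² × 0.00064516 → 9.10321×10⁻⁴ m²
F = P × A = 170400 Pa × 9.10321×10⁻⁴ m² = 155.119 N
155.119 N ÷ (4.44822 N/lbf) = 34.8722 lbf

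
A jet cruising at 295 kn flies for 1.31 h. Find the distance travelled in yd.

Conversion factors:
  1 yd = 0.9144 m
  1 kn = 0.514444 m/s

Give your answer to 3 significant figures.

295 kn × 0.514444 = 151.761 m/s
1.31 h × 3600 = 4716 s
d = v × t = 151.761 m/s × 4716 s = 715705 m
715705 m ÷ (0.9144 m/yd) = 782705 yd

7.83×10⁵ yd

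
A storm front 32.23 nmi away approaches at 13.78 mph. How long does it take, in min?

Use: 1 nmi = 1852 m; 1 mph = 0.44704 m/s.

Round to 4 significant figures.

161.5 min

32.23 nmi × 1852 → 59690 m
13.78 mph × 0.44704 → 6.16021 m/s
t = d / v = 59690 m / 6.16021 m/s = 9689.6 s
9689.6 s ÷ (60 s/min) = 161.493 min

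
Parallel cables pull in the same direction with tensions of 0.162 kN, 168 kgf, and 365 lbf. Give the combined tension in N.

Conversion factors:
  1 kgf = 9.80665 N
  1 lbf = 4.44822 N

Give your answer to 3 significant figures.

0.162 kN × 1000 → 162 N
168 kgf × 9.80665 → 1647.52 N
365 lbf × 4.44822 → 1623.6 N
Sum: 162 + 1647.52 + 1623.6 = 3433.12 N

3430 N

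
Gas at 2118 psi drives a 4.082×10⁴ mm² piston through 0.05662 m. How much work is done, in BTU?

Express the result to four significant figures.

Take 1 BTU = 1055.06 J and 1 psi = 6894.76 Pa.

2118 psi → 1.46031×10⁷ Pa
4.082×10⁴ mm² → 0.04082 m²
F = P × A = 1.46031×10⁷ × 0.04082 = 596099 N
W = F × d = 596099 × 0.05662 = 33751.1 J
In BTU: 33751.1 / 1055.06 = 31.9897 BTU

31.99 BTU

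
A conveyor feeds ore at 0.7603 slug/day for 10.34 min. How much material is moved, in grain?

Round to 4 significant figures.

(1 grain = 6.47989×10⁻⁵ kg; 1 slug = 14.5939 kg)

1230 grain

0.7603 slug/day → 1.28423×10⁻⁴ kg/s
10.34 min → 620.4 s
m = ṁ × t = 1.28423×10⁻⁴ × 620.4 = 0.0796736 kg
In grain: 0.0796736 / 6.47989×10⁻⁵ = 1229.55 grain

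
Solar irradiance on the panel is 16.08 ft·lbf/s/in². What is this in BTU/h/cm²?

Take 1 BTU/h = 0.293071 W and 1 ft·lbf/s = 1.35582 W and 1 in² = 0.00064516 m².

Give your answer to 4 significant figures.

11.53 BTU/h/cm²

16.08 ft·lbf/s/in² × 1.35582 W/ft·lbf/s ÷ 0.00064516 m²/in² = 33792.5 W/m²
33792.5 W/m² ÷ 0.293071 W/BTU/h × 0.0001 m²/cm² = 11.5305 BTU/h/cm²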